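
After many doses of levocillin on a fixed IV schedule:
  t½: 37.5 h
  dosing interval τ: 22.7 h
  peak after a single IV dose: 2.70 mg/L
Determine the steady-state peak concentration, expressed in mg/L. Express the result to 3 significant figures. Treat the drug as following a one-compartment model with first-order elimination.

k = ln2 / t½ = 0.693147 / 37.5 = 0.01848 h⁻¹
e^(−kτ) = e^(−0.01848 × 22.7) = 0.6574
Accumulation ratio R = 1 / (1 − e^(−kτ)) = 1 / (1 − 0.6574) = 2.919
Steady-state peak = C₀ × R = 2.70 × 2.919 = 7.881 mg/L

7.88 mg/L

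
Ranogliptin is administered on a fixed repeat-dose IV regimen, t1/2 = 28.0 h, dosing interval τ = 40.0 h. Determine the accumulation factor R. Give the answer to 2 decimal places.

1.59

k = ln2 / t½ = 0.693147 / 28.0 = 0.02476 h⁻¹
e^(−kτ) = e^(−0.02476 × 40.0) = 0.3714
Accumulation ratio R = 1 / (1 − e^(−kτ)) = 1 / (1 − 0.3714) = 1.591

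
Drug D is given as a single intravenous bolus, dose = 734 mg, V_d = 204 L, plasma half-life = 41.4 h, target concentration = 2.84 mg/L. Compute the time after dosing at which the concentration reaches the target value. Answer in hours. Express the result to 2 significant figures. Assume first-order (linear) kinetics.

14 h

C₀ = Dose / Vd = 734.0 / 204 = 3.598 mg/L
k = ln2 / t½ = 0.693147 / 41.4 = 0.01674 h⁻¹
t = ln(C₀ / C) / k = ln(3.598 / 2.84) / 0.01674
  = ln(1.267) / 0.01674 = 0.2367 / 0.01674 = 14.14 h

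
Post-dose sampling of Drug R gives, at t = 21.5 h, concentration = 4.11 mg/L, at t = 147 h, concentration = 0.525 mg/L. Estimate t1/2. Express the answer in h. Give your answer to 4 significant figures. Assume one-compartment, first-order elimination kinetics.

42.27 h

k = ln(C₁/C₂) / (t₂ − t₁) = ln(4.11/0.525) / (147 − 21.5)
  = 2.058 / 125.5 = 0.01640 h⁻¹
t½ = ln2 / k = 0.693147 / 0.01640 = 42.27 h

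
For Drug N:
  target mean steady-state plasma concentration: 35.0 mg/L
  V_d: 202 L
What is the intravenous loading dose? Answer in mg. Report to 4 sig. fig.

LD = Css × Vd = 35.0 × 202 = 7070 mg

7070 mg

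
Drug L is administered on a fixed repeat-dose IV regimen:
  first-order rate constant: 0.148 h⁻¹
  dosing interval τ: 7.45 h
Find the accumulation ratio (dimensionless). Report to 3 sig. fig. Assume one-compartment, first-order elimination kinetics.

1.50

e^(−kτ) = e^(−0.1480 × 7.45) = 0.3320
Accumulation ratio R = 1 / (1 − e^(−kτ)) = 1 / (1 − 0.3320) = 1.497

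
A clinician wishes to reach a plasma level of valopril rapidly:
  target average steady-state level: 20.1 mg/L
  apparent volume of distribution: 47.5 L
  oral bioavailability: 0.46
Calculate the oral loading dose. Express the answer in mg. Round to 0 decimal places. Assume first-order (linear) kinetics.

LD = Css × Vd / F = 20.1 × 47.5 / 0.46 = 2076 mg

2076 mg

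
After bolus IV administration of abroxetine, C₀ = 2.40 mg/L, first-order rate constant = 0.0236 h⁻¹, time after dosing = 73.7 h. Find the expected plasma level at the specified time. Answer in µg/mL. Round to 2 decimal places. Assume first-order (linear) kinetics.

0.42 µg/mL

C = C₀ · e^(−k·t) = 2.400 × e^(−0.02360 × 73.7)
  = 2.400 × 0.1756 = 0.4214 mg/L
(0.4214 mg/L = 0.4214 µg/mL)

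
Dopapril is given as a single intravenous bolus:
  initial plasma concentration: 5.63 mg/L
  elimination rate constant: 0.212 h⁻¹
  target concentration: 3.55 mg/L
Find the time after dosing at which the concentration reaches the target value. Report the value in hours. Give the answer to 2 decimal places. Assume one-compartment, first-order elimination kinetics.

t = ln(C₀ / C) / k = ln(5.630 / 3.55) / 0.2120
  = ln(1.586) / 0.2120 = 0.4612 / 0.2120 = 2.175 h

2.18 h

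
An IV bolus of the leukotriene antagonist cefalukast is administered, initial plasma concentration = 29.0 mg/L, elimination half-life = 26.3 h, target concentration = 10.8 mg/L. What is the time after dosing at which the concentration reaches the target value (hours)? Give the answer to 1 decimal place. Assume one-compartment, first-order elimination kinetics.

k = ln2 / t½ = 0.693147 / 26.3 = 0.02636 h⁻¹
t = ln(C₀ / C) / k = ln(29.00 / 10.8) / 0.02636
  = ln(2.685) / 0.02636 = 0.9877 / 0.02636 = 37.47 h

37.5 h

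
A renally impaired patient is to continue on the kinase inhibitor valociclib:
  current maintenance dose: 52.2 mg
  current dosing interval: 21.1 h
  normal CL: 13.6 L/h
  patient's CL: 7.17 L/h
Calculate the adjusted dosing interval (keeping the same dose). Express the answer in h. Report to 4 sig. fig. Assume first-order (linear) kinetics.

To keep the same average steady-state level, dosing rate must scale with clearance.
CL ratio = 7.17 / 13.6 = 0.5272
New interval (same dose) = 21.1 / 0.5272 = 40.02 h

40.02 h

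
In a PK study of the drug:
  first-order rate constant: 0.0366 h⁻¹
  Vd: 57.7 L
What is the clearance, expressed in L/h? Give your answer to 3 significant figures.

2.11 L/h

CL = k × Vd = 0.0366 × 57.7 = 2.112 L/h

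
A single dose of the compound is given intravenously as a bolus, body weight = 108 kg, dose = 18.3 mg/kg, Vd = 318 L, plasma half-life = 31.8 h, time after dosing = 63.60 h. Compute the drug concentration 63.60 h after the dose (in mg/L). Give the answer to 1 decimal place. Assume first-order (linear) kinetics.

1.6 mg/L

Total dose = 18.3 × 108 = 1976 mg
C₀ = Dose / Vd = 1976 / 318 = 6.214 mg/L
k = ln2 / t½ = 0.693147 / 31.8 = 0.02180 h⁻¹
t / t½ = 63.60 / 31.8 = 2 half-lives
C = C₀ × (1/2)^2 = 6.214 × 0.2500 = 1.554 mg/L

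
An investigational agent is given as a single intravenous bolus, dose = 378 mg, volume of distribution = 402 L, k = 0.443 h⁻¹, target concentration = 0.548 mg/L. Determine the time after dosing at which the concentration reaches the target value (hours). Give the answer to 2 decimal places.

1.22 h

C₀ = Dose / Vd = 378.0 / 402 = 0.9403 mg/L
t = ln(C₀ / C) / k = ln(0.9403 / 0.548) / 0.4430
  = ln(1.716) / 0.4430 = 0.5400 / 0.4430 = 1.219 h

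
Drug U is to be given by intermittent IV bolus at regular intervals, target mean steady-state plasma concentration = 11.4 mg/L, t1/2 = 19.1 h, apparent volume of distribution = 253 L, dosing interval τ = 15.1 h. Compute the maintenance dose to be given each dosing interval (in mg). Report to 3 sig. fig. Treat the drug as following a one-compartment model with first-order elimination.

k = ln2 / t½ = 0.693147 / 19.1 = 0.03629 h⁻¹
CL = k × Vd = 0.03629 × 253 = 9.181 L/h
At steady state, Dose/τ = Css × CL.
Dose = Css × CL × τ = 11.4 × 9.181 × 15.1 = 1580 mg

1580 mg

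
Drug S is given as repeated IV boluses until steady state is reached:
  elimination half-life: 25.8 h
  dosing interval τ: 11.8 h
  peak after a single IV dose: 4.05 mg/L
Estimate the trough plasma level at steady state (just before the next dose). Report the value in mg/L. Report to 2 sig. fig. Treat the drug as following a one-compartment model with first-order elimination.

11 mg/L

k = ln2 / t½ = 0.693147 / 25.8 = 0.02687 h⁻¹
e^(−kτ) = e^(−0.02687 × 11.8) = 0.7283
Accumulation ratio R = 1 / (1 − e^(−kτ)) = 1 / (1 − 0.7283) = 3.681
Steady-state trough = C₀ × R × e^(−kτ) = 4.05 × 3.681 × 0.7283 = 10.86 mg/L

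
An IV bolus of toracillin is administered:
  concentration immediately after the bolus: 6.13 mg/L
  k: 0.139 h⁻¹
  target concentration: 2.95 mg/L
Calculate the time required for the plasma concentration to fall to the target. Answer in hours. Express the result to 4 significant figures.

t = ln(C₀ / C) / k = ln(6.130 / 2.95) / 0.1390
  = ln(2.078) / 0.1390 = 0.7314 / 0.1390 = 5.262 h

5.262 h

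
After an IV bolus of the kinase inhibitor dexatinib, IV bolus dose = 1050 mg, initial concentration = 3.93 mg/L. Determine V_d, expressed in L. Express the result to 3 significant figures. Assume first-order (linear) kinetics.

267 L

Vd = Dose / C₀ = 1050 / 3.93 = 267.2 L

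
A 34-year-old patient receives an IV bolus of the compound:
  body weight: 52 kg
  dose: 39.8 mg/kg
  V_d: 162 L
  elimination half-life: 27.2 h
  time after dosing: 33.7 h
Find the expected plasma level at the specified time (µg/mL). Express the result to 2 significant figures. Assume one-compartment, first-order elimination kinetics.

Total dose = 39.8 × 52 = 2070 mg
C₀ = Dose / Vd = 2070 / 162 = 12.78 mg/L
k = ln2 / t½ = 0.693147 / 27.2 = 0.02548 h⁻¹
C = C₀ · e^(−k·t) = 12.78 × e^(−0.02548 × 33.7)
  = 12.78 × 0.4237 = 5.415 mg/L
(5.415 mg/L = 5.415 µg/mL)

5.4 µg/mL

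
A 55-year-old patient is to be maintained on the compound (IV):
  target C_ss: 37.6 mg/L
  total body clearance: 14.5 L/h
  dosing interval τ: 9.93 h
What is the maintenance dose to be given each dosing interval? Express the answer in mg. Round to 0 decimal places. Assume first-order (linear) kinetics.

5414 mg

At steady state, Dose/τ = Css × CL.
Dose = Css × CL × τ = 37.6 × 14.50 × 9.93 = 5414 mg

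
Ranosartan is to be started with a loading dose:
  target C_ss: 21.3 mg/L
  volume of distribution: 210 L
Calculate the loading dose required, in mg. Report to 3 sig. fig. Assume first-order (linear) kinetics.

LD = Css × Vd = 21.3 × 210 = 4473 mg

4470 mg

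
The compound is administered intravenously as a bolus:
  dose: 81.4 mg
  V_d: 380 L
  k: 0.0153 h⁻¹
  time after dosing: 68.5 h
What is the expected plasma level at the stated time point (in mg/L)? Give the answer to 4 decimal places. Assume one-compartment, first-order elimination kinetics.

0.0751 mg/L

C₀ = Dose / Vd = 81.40 / 380 = 0.2142 mg/L
C = C₀ · e^(−k·t) = 0.2142 × e^(−0.01530 × 68.5)
  = 0.2142 × 0.3506 = 0.07510 mg/L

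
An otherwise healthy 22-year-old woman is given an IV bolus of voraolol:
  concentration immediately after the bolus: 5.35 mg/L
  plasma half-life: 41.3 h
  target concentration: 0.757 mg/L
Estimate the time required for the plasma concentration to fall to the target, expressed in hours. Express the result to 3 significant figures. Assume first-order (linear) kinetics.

117 h

k = ln2 / t½ = 0.693147 / 41.3 = 0.01678 h⁻¹
t = ln(C₀ / C) / k = ln(5.350 / 0.757) / 0.01678
  = ln(7.067) / 0.01678 = 1.955 / 0.01678 = 116.5 h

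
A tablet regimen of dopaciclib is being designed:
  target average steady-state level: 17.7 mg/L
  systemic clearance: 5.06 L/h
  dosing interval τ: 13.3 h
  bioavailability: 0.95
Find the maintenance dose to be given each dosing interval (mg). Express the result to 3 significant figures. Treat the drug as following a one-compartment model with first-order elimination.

At steady state, F × (Dose/τ) = Css × CL.
Dose = Css × CL × τ / F = 17.7 × 5.060 × 13.3 / 0.95 = 1254 mg

1250 mg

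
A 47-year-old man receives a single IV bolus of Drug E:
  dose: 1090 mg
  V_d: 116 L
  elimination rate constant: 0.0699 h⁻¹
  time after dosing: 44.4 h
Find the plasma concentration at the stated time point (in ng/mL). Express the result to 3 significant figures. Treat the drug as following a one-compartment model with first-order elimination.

C₀ = Dose / Vd = 1090 / 116 = 9.397 mg/L
C = C₀ · e^(−k·t) = 9.397 × e^(−0.06990 × 44.4)
  = 9.397 × 0.04489 = 0.4218 mg/L
Convert: 0.4218 mg/L × 1000 = 421.8 ng/mL

422 ng/mL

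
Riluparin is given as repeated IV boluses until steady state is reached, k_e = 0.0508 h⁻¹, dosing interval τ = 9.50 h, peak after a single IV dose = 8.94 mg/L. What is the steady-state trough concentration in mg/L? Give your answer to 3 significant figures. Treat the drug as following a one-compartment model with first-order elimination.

e^(−kτ) = e^(−0.05080 × 9.50) = 0.6172
Accumulation ratio R = 1 / (1 − e^(−kτ)) = 1 / (1 − 0.6172) = 2.612
Steady-state trough = C₀ × R × e^(−kτ) = 8.94 × 2.612 × 0.6172 = 14.41 mg/L

14.4 mg/L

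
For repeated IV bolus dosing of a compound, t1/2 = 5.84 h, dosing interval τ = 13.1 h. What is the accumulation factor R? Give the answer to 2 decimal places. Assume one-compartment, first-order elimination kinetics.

k = ln2 / t½ = 0.693147 / 5.84 = 0.1187 h⁻¹
e^(−kτ) = e^(−0.1187 × 13.1) = 0.2112
Accumulation ratio R = 1 / (1 − e^(−kτ)) = 1 / (1 − 0.2112) = 1.268

1.27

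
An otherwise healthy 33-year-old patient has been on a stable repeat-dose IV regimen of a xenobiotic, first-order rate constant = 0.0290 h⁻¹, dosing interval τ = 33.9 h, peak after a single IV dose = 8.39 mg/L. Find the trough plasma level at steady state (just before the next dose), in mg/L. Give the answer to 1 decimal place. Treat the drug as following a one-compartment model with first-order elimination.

5.0 mg/L

e^(−kτ) = e^(−0.02900 × 33.9) = 0.3741
Accumulation ratio R = 1 / (1 − e^(−kτ)) = 1 / (1 − 0.3741) = 1.598
Steady-state trough = C₀ × R × e^(−kτ) = 8.39 × 1.598 × 0.3741 = 5.016 mg/L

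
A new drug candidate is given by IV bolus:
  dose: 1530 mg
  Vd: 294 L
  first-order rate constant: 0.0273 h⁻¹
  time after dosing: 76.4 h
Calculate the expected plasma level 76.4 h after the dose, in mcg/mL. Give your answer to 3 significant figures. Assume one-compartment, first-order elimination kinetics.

C₀ = Dose / Vd = 1530 / 294 = 5.204 mg/L
C = C₀ · e^(−k·t) = 5.204 × e^(−0.02730 × 76.4)
  = 5.204 × 0.1242 = 0.6463 mg/L
(0.6463 mg/L = 0.6463 mcg/mL)

0.646 mcg/mL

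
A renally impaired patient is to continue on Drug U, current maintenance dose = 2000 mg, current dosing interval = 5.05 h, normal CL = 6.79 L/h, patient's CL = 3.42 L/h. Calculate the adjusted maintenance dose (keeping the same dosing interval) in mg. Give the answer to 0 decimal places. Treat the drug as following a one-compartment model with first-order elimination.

1007 mg

To keep the same average steady-state level, dosing rate must scale with clearance.
CL ratio = 3.42 / 6.79 = 0.5037
New dose (same interval) = 2000 × 0.5037 = 1007 mg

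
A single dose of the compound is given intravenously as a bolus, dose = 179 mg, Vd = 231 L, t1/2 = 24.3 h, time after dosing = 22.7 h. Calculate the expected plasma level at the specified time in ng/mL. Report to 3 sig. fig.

C₀ = Dose / Vd = 179.0 / 231 = 0.7749 mg/L
k = ln2 / t½ = 0.693147 / 24.3 = 0.02852 h⁻¹
C = C₀ · e^(−k·t) = 0.7749 × e^(−0.02852 × 22.7)
  = 0.7749 × 0.5234 = 0.4056 mg/L
Convert: 0.4056 mg/L × 1000 = 405.6 ng/mL

406 ng/mL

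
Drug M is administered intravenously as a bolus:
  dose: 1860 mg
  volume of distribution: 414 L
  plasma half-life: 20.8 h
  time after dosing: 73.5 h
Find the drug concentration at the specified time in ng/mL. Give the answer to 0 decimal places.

C₀ = Dose / Vd = 1860 / 414 = 4.493 mg/L
k = ln2 / t½ = 0.693147 / 20.8 = 0.03332 h⁻¹
C = C₀ · e^(−k·t) = 4.493 × e^(−0.03332 × 73.5)
  = 4.493 × 0.08638 = 0.3881 mg/L
Convert: 0.3881 mg/L × 1000 = 388.1 ng/mL

388 ng/mL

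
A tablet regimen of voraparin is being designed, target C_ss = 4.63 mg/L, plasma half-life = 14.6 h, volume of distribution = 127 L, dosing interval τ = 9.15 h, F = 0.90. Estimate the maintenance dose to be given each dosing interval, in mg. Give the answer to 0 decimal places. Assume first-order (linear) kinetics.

284 mg

k = ln2 / t½ = 0.693147 / 14.6 = 0.04748 h⁻¹
CL = k × Vd = 0.04748 × 127 = 6.030 L/h
At steady state, F × (Dose/τ) = Css × CL.
Dose = Css × CL × τ / F = 4.63 × 6.030 × 9.15 / 0.90 = 283.8 mg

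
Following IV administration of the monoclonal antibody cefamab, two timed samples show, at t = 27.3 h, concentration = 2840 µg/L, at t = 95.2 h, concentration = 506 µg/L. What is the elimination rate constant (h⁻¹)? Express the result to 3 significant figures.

0.0254 h⁻¹

k = ln(C₁/C₂) / (t₂ − t₁) = ln(2840/506) / (95.2 − 27.3)
  = 1.725 / 67.90 = 0.02541 h⁻¹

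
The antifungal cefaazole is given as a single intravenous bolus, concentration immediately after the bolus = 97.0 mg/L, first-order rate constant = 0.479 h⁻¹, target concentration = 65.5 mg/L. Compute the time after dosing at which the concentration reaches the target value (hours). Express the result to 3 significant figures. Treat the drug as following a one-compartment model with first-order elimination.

t = ln(C₀ / C) / k = ln(97.00 / 65.5) / 0.4790
  = ln(1.481) / 0.4790 = 0.3927 / 0.4790 = 0.8198 h

0.820 h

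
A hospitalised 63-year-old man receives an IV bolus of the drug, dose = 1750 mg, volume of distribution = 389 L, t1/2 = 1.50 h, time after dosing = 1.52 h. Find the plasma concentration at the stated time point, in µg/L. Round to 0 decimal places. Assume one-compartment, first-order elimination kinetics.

C₀ = Dose / Vd = 1750 / 389 = 4.499 mg/L
k = ln2 / t½ = 0.693147 / 1.50 = 0.4621 h⁻¹
C = C₀ · e^(−k·t) = 4.499 × e^(−0.4621 × 1.52)
  = 4.499 × 0.4954 = 2.229 mg/L
Convert: 2.229 mg/L × 1000 = 2229 µg/L

2229 µg/L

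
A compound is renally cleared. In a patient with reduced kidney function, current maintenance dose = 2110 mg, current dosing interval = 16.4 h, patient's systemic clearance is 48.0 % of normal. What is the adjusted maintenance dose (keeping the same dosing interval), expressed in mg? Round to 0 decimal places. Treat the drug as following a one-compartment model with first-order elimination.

To keep the same average steady-state level, dosing rate must scale with clearance.
CL ratio = 48.0 / 100 = 0.4800
New dose (same interval) = 2110 × 0.4800 = 1013 mg

1013 mg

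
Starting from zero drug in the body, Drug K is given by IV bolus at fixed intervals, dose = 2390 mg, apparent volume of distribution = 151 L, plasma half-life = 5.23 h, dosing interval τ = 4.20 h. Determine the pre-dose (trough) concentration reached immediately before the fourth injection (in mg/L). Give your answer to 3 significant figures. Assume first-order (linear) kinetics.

17.3 mg/L

C₀ per dose = Dose / Vd = 2390 / 151 = 15.83 mg/L
k = ln2 / t½ = 0.693147 / 5.23 = 0.1325 h⁻¹
Fraction remaining after one interval: r = e^(−kτ) = e^(−0.1325 × 4.20) = 0.5732
Before dose 4, 3 doses have been given (aged 1τ, 2τ, 3τ).
C_trough = C₀ × (r + r² + … + r^3) = C₀ × r(1−r^3)/(1−r)
        = 15.83 × 0.5732 × (1 − 0.1883) / (1 − 0.5732) = 17.26 mg/L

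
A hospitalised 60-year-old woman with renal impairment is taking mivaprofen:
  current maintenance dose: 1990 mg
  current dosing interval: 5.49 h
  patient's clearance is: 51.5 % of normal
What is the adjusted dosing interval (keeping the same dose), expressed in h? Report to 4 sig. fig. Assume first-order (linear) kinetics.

To keep the same average steady-state level, dosing rate must scale with clearance.
CL ratio = 51.5 / 100 = 0.5150
New interval (same dose) = 5.49 / 0.5150 = 10.66 h

10.66 h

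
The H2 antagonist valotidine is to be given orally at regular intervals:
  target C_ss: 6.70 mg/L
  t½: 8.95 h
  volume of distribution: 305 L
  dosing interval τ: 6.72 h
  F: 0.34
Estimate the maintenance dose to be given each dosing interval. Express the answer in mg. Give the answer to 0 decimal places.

3128 mg

k = ln2 / t½ = 0.693147 / 8.95 = 0.07745 h⁻¹
CL = k × Vd = 0.07745 × 305 = 23.62 L/h
At steady state, F × (Dose/τ) = Css × CL.
Dose = Css × CL × τ / F = 6.70 × 23.62 × 6.72 / 0.34 = 3128 mg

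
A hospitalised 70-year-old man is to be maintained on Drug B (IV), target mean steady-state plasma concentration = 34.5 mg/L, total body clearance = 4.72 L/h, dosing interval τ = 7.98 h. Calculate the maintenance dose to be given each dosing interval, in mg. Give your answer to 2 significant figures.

At steady state, Dose/τ = Css × CL.
Dose = Css × CL × τ = 34.5 × 4.720 × 7.98 = 1299 mg

1300 mg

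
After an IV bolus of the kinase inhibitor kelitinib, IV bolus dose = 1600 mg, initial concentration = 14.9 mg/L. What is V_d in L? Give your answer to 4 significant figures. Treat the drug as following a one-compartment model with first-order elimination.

Vd = Dose / C₀ = 1600 / 14.9 = 107.4 L

107.4 L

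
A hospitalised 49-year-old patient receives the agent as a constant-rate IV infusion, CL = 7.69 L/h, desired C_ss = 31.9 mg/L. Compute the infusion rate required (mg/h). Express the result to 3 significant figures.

At steady state, infusion rate R₀ = Css × CL = 31.9 × 7.690 = 245.3 mg/h

245 mg/h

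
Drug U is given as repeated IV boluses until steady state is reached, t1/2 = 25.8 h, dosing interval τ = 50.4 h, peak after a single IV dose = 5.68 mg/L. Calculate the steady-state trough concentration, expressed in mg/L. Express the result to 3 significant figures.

1.98 mg/L

k = ln2 / t½ = 0.693147 / 25.8 = 0.02687 h⁻¹
e^(−kτ) = e^(−0.02687 × 50.4) = 0.2581
Accumulation ratio R = 1 / (1 − e^(−kτ)) = 1 / (1 − 0.2581) = 1.348
Steady-state trough = C₀ × R × e^(−kτ) = 5.68 × 1.348 × 0.2581 = 1.976 mg/L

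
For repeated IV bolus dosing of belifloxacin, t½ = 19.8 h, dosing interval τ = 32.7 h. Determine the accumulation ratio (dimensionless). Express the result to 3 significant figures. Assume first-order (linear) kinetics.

1.47

k = ln2 / t½ = 0.693147 / 19.8 = 0.03501 h⁻¹
e^(−kτ) = e^(−0.03501 × 32.7) = 0.3183
Accumulation ratio R = 1 / (1 − e^(−kτ)) = 1 / (1 − 0.3183) = 1.467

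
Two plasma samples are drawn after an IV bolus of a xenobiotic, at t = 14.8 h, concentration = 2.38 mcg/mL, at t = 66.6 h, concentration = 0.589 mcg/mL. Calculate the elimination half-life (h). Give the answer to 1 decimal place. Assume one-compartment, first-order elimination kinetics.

k = ln(C₁/C₂) / (t₂ − t₁) = ln(2.38/0.589) / (66.6 − 14.8)
  = 1.396 / 51.80 = 0.02695 h⁻¹
t½ = ln2 / k = 0.693147 / 0.02695 = 25.72 h

25.7 h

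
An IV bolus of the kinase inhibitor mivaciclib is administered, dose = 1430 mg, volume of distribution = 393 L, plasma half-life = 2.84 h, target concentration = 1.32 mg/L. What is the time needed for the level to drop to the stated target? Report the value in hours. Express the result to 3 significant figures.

4.15 h

C₀ = Dose / Vd = 1430 / 393 = 3.639 mg/L
k = ln2 / t½ = 0.693147 / 2.84 = 0.2441 h⁻¹
t = ln(C₀ / C) / k = ln(3.639 / 1.32) / 0.2441
  = ln(2.757) / 0.2441 = 1.014 / 0.2441 = 4.154 h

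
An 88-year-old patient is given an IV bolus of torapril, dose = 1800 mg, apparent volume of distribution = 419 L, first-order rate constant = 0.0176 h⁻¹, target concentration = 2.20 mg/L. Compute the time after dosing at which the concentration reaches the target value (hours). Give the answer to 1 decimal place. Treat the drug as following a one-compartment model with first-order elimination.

C₀ = Dose / Vd = 1800 / 419 = 4.296 mg/L
t = ln(C₀ / C) / k = ln(4.296 / 2.20) / 0.01760
  = ln(1.953) / 0.01760 = 0.6694 / 0.01760 = 38.03 h

38.0 h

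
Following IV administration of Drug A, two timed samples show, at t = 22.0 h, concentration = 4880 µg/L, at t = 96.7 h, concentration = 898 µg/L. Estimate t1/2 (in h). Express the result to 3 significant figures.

k = ln(C₁/C₂) / (t₂ − t₁) = ln(4880/898) / (96.7 − 22.0)
  = 1.693 / 74.70 = 0.02266 h⁻¹
t½ = ln2 / k = 0.693147 / 0.02266 = 30.59 h

30.6 h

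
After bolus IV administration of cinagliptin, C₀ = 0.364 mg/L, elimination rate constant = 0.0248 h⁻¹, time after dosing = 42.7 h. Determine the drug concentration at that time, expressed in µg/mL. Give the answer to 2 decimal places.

C = C₀ · e^(−k·t) = 0.3640 × e^(−0.02480 × 42.7)
  = 0.3640 × 0.3468 = 0.1262 mg/L
(0.1262 mg/L = 0.1262 µg/mL)

0.13 µg/mL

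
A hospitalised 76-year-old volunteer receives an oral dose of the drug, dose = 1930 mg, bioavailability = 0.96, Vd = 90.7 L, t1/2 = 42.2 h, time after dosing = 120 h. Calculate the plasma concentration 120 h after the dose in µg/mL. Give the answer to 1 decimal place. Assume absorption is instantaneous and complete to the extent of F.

Amount reaching circulation = F × Dose = 0.96 × 1930 = 1853 mg
C₀ = F·Dose / Vd = 1853 / 90.7 = 20.43 mg/L
k = ln2 / t½ = 0.693147 / 42.2 = 0.01643 h⁻¹
C = C₀ · e^(−k·t) = 20.43 × e^(−0.01643 × 120)
  = 20.43 × 0.1392 = 2.844 mg/L
(2.844 mg/L = 2.844 µg/mL)

2.8 µg/mL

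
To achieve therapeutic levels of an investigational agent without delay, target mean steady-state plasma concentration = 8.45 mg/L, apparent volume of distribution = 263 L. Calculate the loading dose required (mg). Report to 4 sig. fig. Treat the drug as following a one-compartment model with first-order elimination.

LD = Css × Vd = 8.45 × 263 = 2222 mg

2222 mg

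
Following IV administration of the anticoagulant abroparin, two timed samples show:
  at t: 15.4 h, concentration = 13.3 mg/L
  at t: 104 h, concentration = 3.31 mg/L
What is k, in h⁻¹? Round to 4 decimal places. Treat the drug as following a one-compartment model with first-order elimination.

0.0157 h⁻¹

k = ln(C₁/C₂) / (t₂ − t₁) = ln(13.3/3.31) / (104 − 15.4)
  = 1.391 / 88.60 = 0.01570 h⁻¹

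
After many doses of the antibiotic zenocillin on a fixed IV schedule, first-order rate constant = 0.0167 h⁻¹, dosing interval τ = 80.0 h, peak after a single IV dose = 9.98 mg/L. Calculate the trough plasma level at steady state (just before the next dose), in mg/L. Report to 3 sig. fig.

e^(−kτ) = e^(−0.01670 × 80.0) = 0.2629
Accumulation ratio R = 1 / (1 − e^(−kτ)) = 1 / (1 − 0.2629) = 1.357
Steady-state trough = C₀ × R × e^(−kτ) = 9.98 × 1.357 × 0.2629 = 3.560 mg/L

3.56 mg/L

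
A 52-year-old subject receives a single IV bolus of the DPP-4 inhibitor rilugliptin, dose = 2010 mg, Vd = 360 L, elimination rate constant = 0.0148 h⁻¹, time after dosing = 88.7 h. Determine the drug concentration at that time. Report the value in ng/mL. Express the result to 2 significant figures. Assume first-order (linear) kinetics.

1500 ng/mL

C₀ = Dose / Vd = 2010 / 360 = 5.583 mg/L
C = C₀ · e^(−k·t) = 5.583 × e^(−0.01480 × 88.7)
  = 5.583 × 0.2691 = 1.502 mg/L
Convert: 1.502 mg/L × 1000 = 1502 ng/mL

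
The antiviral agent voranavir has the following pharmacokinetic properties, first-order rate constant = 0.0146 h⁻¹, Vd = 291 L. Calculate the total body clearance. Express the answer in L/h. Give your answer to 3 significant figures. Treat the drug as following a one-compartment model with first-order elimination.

4.25 L/h

CL = k × Vd = 0.0146 × 291 = 4.249 L/h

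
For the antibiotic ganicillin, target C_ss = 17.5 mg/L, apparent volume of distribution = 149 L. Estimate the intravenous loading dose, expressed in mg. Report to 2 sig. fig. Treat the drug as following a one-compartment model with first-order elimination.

2600 mg

LD = Css × Vd = 17.5 × 149 = 2608 mg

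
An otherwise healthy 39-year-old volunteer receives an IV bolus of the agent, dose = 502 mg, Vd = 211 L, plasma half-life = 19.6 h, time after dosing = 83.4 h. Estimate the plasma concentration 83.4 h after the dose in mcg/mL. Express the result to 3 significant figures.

C₀ = Dose / Vd = 502.0 / 211 = 2.379 mg/L
k = ln2 / t½ = 0.693147 / 19.6 = 0.03536 h⁻¹
C = C₀ · e^(−k·t) = 2.379 × e^(−0.03536 × 83.4)
  = 2.379 × 0.05239 = 0.1246 mg/L
(0.1246 mg/L = 0.1246 mcg/mL)

0.125 mcg/mL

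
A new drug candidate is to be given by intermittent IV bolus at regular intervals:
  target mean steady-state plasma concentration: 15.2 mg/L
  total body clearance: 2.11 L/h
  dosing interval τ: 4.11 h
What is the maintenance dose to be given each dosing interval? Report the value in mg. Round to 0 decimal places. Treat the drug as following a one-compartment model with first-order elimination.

At steady state, Dose/τ = Css × CL.
Dose = Css × CL × τ = 15.2 × 2.110 × 4.11 = 131.8 mg

132 mg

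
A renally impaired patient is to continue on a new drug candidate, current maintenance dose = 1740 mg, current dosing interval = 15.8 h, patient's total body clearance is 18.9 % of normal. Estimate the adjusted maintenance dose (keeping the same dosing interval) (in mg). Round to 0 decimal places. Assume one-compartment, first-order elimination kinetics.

329 mg

To keep the same average steady-state level, dosing rate must scale with clearance.
CL ratio = 18.9 / 100 = 0.1890
New dose (same interval) = 1740 × 0.1890 = 328.9 mg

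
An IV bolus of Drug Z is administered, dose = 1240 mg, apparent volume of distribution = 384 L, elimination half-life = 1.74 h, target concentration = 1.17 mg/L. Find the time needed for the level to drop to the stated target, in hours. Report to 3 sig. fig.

2.55 h

C₀ = Dose / Vd = 1240 / 384 = 3.229 mg/L
k = ln2 / t½ = 0.693147 / 1.74 = 0.3984 h⁻¹
t = ln(C₀ / C) / k = ln(3.229 / 1.17) / 0.3984
  = ln(2.760) / 0.3984 = 1.015 / 0.3984 = 2.548 h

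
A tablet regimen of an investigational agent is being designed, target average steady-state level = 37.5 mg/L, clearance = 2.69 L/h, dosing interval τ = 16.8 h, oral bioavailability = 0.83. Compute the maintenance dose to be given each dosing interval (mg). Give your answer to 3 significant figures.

At steady state, F × (Dose/τ) = Css × CL.
Dose = Css × CL × τ / F = 37.5 × 2.690 × 16.8 / 0.83 = 2042 mg

2040 mg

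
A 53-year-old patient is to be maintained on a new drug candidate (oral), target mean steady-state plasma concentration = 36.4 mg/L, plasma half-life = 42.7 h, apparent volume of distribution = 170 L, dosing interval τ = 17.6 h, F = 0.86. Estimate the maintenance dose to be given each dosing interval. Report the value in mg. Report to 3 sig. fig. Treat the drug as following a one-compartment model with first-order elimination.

2060 mg

k = ln2 / t½ = 0.693147 / 42.7 = 0.01623 h⁻¹
CL = k × Vd = 0.01623 × 170 = 2.759 L/h
At steady state, F × (Dose/τ) = Css × CL.
Dose = Css × CL × τ / F = 36.4 × 2.759 × 17.6 / 0.86 = 2055 mg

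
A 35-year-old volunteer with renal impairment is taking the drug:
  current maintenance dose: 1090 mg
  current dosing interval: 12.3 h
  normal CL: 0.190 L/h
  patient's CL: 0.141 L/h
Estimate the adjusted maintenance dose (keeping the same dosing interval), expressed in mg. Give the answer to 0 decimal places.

809 mg

To keep the same average steady-state level, dosing rate must scale with clearance.
CL ratio = 0.141 / 0.190 = 0.7421
New dose (same interval) = 1090 × 0.7421 = 808.9 mg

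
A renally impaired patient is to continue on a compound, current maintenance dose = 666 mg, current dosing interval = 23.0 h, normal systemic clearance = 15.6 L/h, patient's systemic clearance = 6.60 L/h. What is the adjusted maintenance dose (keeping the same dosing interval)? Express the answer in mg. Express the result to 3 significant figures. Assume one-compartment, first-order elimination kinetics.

282 mg

To keep the same average steady-state level, dosing rate must scale with clearance.
CL ratio = 6.60 / 15.6 = 0.4231
New dose (same interval) = 666 × 0.4231 = 281.8 mg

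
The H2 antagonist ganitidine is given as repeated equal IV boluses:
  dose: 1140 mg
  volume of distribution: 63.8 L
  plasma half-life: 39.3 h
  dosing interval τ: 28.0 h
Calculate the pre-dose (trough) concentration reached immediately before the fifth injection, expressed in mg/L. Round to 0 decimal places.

24 mg/L

C₀ per dose = Dose / Vd = 1140 / 63.8 = 17.87 mg/L
k = ln2 / t½ = 0.693147 / 39.3 = 0.01764 h⁻¹
Fraction remaining after one interval: r = e^(−kτ) = e^(−0.01764 × 28.0) = 0.6102
Before dose 5, 4 doses have been given (aged 1τ, 2τ, 3τ, 4τ).
C_trough = C₀ × (r + r² + … + r^4) = C₀ × r(1−r^4)/(1−r)
        = 17.87 × 0.6102 × (1 − 0.1386) / (1 − 0.6102) = 24.10 mg/L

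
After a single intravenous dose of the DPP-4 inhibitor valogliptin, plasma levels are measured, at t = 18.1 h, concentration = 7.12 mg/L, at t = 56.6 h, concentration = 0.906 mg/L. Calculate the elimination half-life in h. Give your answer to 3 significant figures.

k = ln(C₁/C₂) / (t₂ − t₁) = ln(7.12/0.906) / (56.6 − 18.1)
  = 2.062 / 38.50 = 0.05356 h⁻¹
t½ = ln2 / k = 0.693147 / 0.05356 = 12.94 h

12.9 h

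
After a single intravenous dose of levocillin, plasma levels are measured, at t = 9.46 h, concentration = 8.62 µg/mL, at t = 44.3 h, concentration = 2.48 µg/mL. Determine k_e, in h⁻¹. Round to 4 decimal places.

0.0358 h⁻¹

k = ln(C₁/C₂) / (t₂ − t₁) = ln(8.62/2.48) / (44.3 − 9.46)
  = 1.246 / 34.84 = 0.03576 h⁻¹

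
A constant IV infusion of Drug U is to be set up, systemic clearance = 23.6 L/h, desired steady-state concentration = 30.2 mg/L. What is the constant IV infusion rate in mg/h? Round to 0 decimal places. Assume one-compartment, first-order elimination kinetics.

At steady state, infusion rate R₀ = Css × CL = 30.2 × 23.60 = 712.7 mg/h

713 mg/h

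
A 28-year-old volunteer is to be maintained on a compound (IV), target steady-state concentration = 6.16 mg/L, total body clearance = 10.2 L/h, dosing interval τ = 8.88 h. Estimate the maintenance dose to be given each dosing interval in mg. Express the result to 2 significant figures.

560 mg

At steady state, Dose/τ = Css × CL.
Dose = Css × CL × τ = 6.16 × 10.20 × 8.88 = 557.9 mg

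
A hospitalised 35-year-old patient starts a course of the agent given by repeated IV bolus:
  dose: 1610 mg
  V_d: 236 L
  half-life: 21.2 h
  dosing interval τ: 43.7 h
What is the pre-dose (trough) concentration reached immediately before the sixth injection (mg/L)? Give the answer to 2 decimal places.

C₀ per dose = Dose / Vd = 1610 / 236 = 6.822 mg/L
k = ln2 / t½ = 0.693147 / 21.2 = 0.03270 h⁻¹
Fraction remaining after one interval: r = e^(−kτ) = e^(−0.03270 × 43.7) = 0.2396
Before dose 6, 5 doses have been given (aged 1τ, 2τ, 3τ, 4τ, 5τ).
C_trough = C₀ × (r + r² + … + r^5) = C₀ × r(1−r^5)/(1−r)
        = 6.822 × 0.2396 × (1 − 0.0007896) / (1 − 0.2396) = 2.148 mg/L

2.15 mg/L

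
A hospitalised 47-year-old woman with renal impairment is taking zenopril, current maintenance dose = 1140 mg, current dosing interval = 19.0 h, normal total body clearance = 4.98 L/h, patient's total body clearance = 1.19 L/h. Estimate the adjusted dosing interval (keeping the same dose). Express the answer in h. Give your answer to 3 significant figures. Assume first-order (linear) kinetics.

To keep the same average steady-state level, dosing rate must scale with clearance.
CL ratio = 1.19 / 4.98 = 0.2390
New interval (same dose) = 19.0 / 0.2390 = 79.50 h

79.5 h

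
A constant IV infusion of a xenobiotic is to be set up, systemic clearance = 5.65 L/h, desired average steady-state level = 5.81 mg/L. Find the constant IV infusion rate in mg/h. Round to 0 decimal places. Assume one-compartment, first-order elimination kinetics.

At steady state, infusion rate R₀ = Css × CL = 5.81 × 5.650 = 32.83 mg/h

33 mg/h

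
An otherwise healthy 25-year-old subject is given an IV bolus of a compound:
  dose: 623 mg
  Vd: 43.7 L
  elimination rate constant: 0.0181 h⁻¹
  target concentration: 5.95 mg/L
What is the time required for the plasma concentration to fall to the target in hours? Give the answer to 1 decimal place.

C₀ = Dose / Vd = 623.0 / 43.7 = 14.26 mg/L
t = ln(C₀ / C) / k = ln(14.26 / 5.95) / 0.01810
  = ln(2.397) / 0.01810 = 0.8742 / 0.01810 = 48.30 h

48.3 h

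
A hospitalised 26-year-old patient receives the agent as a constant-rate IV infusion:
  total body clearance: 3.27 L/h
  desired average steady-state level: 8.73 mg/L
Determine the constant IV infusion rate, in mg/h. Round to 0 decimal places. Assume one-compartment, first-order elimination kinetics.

At steady state, infusion rate R₀ = Css × CL = 8.73 × 3.270 = 28.55 mg/h

29 mg/h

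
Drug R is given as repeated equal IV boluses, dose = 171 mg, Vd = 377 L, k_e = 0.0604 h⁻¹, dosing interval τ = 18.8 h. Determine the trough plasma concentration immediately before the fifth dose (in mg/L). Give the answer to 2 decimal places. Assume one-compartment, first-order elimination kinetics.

C₀ per dose = Dose / Vd = 171 / 377 = 0.4536 mg/L
Fraction remaining after one interval: r = e^(−kτ) = e^(−0.06040 × 18.8) = 0.3213
Before dose 5, 4 doses have been given (aged 1τ, 2τ, 3τ, 4τ).
C_trough = C₀ × (r + r² + … + r^4) = C₀ × r(1−r^4)/(1−r)
        = 0.4536 × 0.3213 × (1 − 0.01066) / (1 − 0.3213) = 0.2124 mg/L

0.21 mg/L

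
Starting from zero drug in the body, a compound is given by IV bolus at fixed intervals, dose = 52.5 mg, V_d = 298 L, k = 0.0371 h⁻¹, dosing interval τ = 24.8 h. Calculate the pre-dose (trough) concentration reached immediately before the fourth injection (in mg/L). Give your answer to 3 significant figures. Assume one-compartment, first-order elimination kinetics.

0.109 mg/L

C₀ per dose = Dose / Vd = 52.5 / 298 = 0.1762 mg/L
Fraction remaining after one interval: r = e^(−kτ) = e^(−0.03710 × 24.8) = 0.3985
Before dose 4, 3 doses have been given (aged 1τ, 2τ, 3τ).
C_trough = C₀ × (r + r² + … + r^3) = C₀ × r(1−r^3)/(1−r)
        = 0.1762 × 0.3985 × (1 − 0.06328) / (1 − 0.3985) = 0.1093 mg/L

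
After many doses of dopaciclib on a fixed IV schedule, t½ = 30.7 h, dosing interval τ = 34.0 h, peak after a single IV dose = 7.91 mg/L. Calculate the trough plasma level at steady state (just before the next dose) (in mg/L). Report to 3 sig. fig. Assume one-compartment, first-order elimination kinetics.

k = ln2 / t½ = 0.693147 / 30.7 = 0.02258 h⁻¹
e^(−kτ) = e^(−0.02258 × 34.0) = 0.4641
Accumulation ratio R = 1 / (1 − e^(−kτ)) = 1 / (1 − 0.4641) = 1.866
Steady-state trough = C₀ × R × e^(−kτ) = 7.91 × 1.866 × 0.4641 = 6.850 mg/L

6.85 mg/L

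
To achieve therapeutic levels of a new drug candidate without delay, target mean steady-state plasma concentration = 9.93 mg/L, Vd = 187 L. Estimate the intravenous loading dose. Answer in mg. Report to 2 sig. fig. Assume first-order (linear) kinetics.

LD = Css × Vd = 9.93 × 187 = 1857 mg

1900 mg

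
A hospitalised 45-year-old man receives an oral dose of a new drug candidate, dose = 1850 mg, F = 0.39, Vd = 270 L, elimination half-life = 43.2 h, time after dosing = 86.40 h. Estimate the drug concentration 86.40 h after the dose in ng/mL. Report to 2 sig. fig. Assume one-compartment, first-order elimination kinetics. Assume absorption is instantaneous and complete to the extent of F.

670 ng/mL

Amount reaching circulation = F × Dose = 0.39 × 1850 = 721.5 mg
C₀ = F·Dose / Vd = 721.5 / 270 = 2.672 mg/L
k = ln2 / t½ = 0.693147 / 43.2 = 0.01605 h⁻¹
t / t½ = 86.40 / 43.2 = 2 half-lives
C = C₀ × (1/2)^2 = 2.672 × 0.2500 = 0.6680 mg/L
Convert: 0.6680 mg/L × 1000 = 668.0 ng/mL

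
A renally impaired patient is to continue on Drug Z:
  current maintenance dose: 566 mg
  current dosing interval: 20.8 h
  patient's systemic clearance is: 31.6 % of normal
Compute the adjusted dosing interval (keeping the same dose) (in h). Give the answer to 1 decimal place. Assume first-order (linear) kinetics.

To keep the same average steady-state level, dosing rate must scale with clearance.
CL ratio = 31.6 / 100 = 0.3160
New interval (same dose) = 20.8 / 0.3160 = 65.82 h

65.8 h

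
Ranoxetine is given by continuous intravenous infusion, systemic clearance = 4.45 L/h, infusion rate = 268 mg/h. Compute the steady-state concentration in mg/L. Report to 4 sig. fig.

60.22 mg/L

At steady state Css = R₀ / CL = 268 / 4.450 = 60.22 mg/L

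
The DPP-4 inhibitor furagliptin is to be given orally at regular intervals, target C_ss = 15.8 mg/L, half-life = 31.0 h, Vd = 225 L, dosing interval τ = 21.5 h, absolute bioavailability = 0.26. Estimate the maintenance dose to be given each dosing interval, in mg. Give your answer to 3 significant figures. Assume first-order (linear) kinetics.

k = ln2 / t½ = 0.693147 / 31.0 = 0.02236 h⁻¹
CL = k × Vd = 0.02236 × 225 = 5.031 L/h
At steady state, F × (Dose/τ) = Css × CL.
Dose = Css × CL × τ / F = 15.8 × 5.031 × 21.5 / 0.26 = 6573 mg

6570 mg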